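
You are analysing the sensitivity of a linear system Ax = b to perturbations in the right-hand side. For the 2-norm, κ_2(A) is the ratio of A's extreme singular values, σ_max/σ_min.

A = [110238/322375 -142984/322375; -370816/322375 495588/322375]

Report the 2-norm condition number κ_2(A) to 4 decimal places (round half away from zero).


257.9000

form AᵀA = [239451076/166281025 -319254768/166281025; -319254768/166281025 425683024/166281025] with trace 26605364/6651241 and determinant 1600/6651241
λ_max, λ_min = (26605364/6651241 ± √707802825630096/44239006840081)/2 = 4, 400/6651241
κ_2(A) = √(λ_max/λ_min) = √(4 / (400/6651241)) = 257.9000


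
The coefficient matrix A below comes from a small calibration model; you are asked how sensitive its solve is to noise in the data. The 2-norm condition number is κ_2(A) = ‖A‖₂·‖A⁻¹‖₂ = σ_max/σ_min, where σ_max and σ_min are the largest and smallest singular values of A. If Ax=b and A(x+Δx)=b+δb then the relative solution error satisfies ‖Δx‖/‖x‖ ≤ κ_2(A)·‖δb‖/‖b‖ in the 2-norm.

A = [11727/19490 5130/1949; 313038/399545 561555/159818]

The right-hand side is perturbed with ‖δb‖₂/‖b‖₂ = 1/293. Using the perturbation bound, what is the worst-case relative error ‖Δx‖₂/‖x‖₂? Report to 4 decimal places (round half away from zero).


1.3304

M = AᵀA = [24925861161/25541793124 27691619040/6385448281; 27691619040/6385448281 492298853625/25541793124]. tr(M)=153844353/7597202, det(M)=164025/60777616
solving λ² − 153844353/7597202·λ + 164025/60777616 = 0 gives λ = 81/4, 2025/15194404
σ_max=√(81/4)=(9/2), σ_min=√(2025/15194404)=(45/3898) → κ = 389.8000
bound on ‖Δx‖/‖x‖: κ·ε = 389.8000·1/293 = 1.3304


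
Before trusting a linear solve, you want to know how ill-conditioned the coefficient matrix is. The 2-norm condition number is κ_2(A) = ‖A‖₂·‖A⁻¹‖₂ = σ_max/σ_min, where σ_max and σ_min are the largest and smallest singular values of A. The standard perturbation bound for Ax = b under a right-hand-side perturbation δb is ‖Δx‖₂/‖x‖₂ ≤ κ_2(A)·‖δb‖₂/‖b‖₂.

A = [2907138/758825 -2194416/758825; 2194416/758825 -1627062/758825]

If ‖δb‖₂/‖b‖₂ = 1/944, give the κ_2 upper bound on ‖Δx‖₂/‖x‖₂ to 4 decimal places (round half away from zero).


0.2572

M = AᵀA = [530676517284/23032615225 -397996841088/23032615225; -397996841088/23032615225 298511693316/23032615225]. tr(M)=33167528424/921304609, det(M)=20250000/921304609
λ_max, λ_min = (33167528424/921304609 ± √1100010316083518923776/848802182564642881)/2 = 36, 562500/921304609
κ = σ_max/σ_min = 6/(750/30353) = 242.8240
κ_2(A)·‖δb‖/‖b‖ = 0.2572


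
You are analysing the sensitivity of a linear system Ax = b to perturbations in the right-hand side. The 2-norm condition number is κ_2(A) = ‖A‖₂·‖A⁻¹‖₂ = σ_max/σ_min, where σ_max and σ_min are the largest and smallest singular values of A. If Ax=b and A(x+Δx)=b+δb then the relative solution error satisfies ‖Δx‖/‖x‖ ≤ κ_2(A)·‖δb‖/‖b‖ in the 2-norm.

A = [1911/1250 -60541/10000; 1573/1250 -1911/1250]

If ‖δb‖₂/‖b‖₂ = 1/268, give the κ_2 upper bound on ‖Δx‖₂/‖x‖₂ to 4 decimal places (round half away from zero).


0.0299

form AᵀA = [4901/1250 -223587/20000; -223587/20000 6238297/160000] with trace 10985/256 and determinant 28561/1024
char-poly roots: 169/4 and 169/256
so κ_2 = √((169/4) / (169/256)) = 8.0000
κ_2(A)·‖δb‖/‖b‖ = 0.0299


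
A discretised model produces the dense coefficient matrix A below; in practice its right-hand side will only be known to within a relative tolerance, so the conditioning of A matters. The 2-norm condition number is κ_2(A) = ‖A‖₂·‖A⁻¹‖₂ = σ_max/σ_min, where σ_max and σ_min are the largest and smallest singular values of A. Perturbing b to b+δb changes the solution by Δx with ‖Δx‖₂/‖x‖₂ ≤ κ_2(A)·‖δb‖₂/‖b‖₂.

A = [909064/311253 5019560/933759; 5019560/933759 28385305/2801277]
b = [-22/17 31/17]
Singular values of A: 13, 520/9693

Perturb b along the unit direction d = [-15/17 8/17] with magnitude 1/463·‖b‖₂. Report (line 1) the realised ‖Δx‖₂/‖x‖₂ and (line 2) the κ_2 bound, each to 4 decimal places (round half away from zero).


0.0024
0.5234

largest singular value 13, smallest 520/9693
condition number: 13 ÷ (520/9693) = 242.3250
κ_2(A)·‖δb‖/‖b‖ = 0.5234
solve Ax = b  →  x = [-32.8586 17.6118]
2-norm of b is 2.2361; of x, 37.2808
re-solving with b+δb shifts x by Δx of norm 0.0900
realised ‖Δx‖/‖x‖ = 0.0024
so the bound overstates the realised error by a factor of ≈ 216.7425 (computed from the unrounded values)


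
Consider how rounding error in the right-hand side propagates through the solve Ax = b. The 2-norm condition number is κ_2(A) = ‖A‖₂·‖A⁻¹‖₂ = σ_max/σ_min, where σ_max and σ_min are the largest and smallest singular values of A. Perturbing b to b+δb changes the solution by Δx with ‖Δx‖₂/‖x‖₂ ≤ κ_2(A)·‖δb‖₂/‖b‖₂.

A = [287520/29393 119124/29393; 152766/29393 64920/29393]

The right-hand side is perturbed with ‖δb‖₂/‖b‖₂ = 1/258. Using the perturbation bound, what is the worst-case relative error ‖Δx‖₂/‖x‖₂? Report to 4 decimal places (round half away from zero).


M = AᵀA = [366800004/2989441 152830800/2989441; 152830800/2989441 63685584/2989441]. tr(M)=2547252/17689, det(M)=5184/17689
eigenvalues of AᵀA: λ = (tr ± √(tr²−4·det))/2 = 144, 36/17689
σ_max=√144=12, σ_min=√(36/17689)=(6/133) → κ = 266.0000
worst-case relative error ≤ 266.0000 × 1/258 = 1.0310

1.0310


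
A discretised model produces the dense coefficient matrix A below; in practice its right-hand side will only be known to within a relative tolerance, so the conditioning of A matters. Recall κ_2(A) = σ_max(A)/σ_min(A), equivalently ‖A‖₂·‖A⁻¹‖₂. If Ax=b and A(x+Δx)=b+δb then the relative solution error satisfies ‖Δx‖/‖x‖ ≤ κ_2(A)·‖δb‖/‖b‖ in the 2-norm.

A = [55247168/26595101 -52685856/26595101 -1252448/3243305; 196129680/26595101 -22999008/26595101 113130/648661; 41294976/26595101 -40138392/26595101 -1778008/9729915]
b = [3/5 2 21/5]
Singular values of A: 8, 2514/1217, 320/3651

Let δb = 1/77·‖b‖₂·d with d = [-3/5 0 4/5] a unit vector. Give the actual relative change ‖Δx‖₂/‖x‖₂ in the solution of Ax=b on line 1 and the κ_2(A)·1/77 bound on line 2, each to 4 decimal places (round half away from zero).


σ_max = 8, σ_min = 320/3651
condition number: 8 ÷ (320/3651) = 91.2750
bound on ‖Δx‖/‖x‖: κ·ε = 91.2750·1/77 = 1.1854
solve Ax = b  →  x = [-1.4908 -8.3341 33.1808]
‖b‖ = 4.6904, ‖x‖ = 34.2439
Δx = A⁻¹·δb where δb = 1/77·4.6904·d; ‖Δx‖ = 0.6950
dividing the unrounded norms, ‖Δx‖/‖x‖ = 0.0203
tightness: 0.0203 against a bound of 1.1854 (unrounded ratio ≈ 0.0171)

0.0203
1.1854


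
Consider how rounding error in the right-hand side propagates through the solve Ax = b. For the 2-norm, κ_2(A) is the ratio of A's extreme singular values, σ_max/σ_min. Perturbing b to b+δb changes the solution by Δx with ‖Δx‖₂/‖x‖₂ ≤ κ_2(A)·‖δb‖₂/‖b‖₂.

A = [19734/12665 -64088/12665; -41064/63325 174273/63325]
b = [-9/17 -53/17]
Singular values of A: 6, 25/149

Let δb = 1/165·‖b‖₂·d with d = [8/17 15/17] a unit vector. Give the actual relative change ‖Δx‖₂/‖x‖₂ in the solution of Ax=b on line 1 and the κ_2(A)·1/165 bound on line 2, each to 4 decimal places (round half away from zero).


largest singular value 6, smallest 25/149
condition number: 6 ÷ (25/149) = 35.7600
κ_2(A)·‖δb‖/‖b‖ = 0.2167
solve Ax = b  →  x = [-17.1181 -5.1664]
2-norm of b is 3.1623; of x, 17.8808
δb = ε·‖b‖·d = [0.0090 0.0169]; solving A·Δx = δb gives ‖Δx‖ = 0.1142
dividing the unrounded norms, ‖Δx‖/‖x‖ = 0.0064
so the bound overstates the realised error by a factor of ≈ 33.9264 (computed from the unrounded values)

0.0064
0.2167


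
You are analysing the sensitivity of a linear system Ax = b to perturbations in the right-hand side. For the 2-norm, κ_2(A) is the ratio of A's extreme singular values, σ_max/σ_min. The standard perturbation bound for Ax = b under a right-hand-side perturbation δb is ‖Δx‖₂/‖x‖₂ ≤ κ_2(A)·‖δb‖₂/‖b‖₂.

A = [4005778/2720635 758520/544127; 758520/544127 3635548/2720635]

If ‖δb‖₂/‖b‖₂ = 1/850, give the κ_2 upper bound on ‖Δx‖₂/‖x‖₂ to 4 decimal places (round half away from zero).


form AᵀA = [36183201124/8801254225 1378382544/352050169; 1378382544/352050169 32819291344/8801254225] with trace 82048148/10465225 and determinant 153664/261630625
eigenvalues of AᵀA: λ = (tr ± √(tr²−4·det))/2 = 196/25, 784/10465225
κ = σ_max/σ_min = (14/5)/(28/3235) = 323.5000
bound on ‖Δx‖/‖x‖: κ·ε = 323.5000·1/850 = 0.3806

0.3806


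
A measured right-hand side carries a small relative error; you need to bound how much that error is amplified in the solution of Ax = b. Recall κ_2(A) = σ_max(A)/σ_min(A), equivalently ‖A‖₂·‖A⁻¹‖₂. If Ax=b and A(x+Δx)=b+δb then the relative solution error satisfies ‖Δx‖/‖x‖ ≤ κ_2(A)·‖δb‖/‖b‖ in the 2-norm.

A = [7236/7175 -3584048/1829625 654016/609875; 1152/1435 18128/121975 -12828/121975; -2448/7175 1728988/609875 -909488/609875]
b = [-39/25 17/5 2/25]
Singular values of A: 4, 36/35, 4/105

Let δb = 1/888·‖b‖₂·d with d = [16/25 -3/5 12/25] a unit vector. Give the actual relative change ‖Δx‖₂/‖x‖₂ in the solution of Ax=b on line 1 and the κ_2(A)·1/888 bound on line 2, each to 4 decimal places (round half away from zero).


0.0014
0.1182

largest singular value 4, smallest 4/105
condition number: 4 ÷ (4/105) = 105.0000
perturbation bound = 105.0000·1/888 = 0.1182
solve Ax = b  →  x = [1.8421 -36.4670 -69.8009]
‖b‖₂ = 3.7417 and ‖x‖₂ = 78.7744
with δb = [0.0027 -0.0025 0.0020], A·Δx = δb → ‖Δx‖ = 0.1106
dividing the unrounded norms, ‖Δx‖/‖x‖ = 0.0014
so the bound overstates the realised error by a factor of ≈ 84.2134 (computed from the unrounded values)


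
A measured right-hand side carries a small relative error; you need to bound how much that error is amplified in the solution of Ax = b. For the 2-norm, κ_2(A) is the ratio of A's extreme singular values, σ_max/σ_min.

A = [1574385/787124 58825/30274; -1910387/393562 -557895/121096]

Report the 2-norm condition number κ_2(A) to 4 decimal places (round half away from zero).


M = AᵀA = [101047349629/3666060304 96232442355/3666060304; 96232442355/3666060304 366612921025/14664241216]. tr(M)=770802319541/14664241216, det(M)=11051265625/234627859456
eigenvalues of AᵀA: λ = (tr ± √(tr²−4·det))/2 = 841/16, 13140625/14664241216
σ_max=√(841/16)=(29/4), σ_min=√(13140625/14664241216)=(3625/121096) → κ = 242.1920

242.1920


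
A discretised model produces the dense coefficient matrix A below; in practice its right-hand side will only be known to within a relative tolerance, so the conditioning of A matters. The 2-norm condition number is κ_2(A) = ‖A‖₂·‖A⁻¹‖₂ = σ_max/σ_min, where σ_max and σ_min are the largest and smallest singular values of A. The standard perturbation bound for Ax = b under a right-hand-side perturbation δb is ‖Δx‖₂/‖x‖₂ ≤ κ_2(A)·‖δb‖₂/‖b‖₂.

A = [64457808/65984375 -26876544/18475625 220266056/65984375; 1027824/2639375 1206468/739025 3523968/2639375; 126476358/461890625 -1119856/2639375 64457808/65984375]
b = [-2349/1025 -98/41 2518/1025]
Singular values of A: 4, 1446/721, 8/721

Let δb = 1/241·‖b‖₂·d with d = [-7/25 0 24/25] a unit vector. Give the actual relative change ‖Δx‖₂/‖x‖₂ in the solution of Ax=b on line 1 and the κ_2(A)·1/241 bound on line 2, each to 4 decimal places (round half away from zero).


largest singular value 4, smallest 8/721
κ = σ_max/σ_min = 4/(8/721) = 360.5000
perturbation bound = 360.5000·1/241 = 1.4959
solve Ax = b  →  x = [-259.7726 -0.8173 74.9761]
‖b‖₂ = 4.1231 and ‖x‖₂ = 270.3773
Δx = A⁻¹·δb where δb = 1/241·4.1231·d; ‖Δx‖ = 1.5419
realised ‖Δx‖/‖x‖ = 0.0057
tightness: 0.0057 against a bound of 1.4959 (unrounded ratio ≈ 0.0038)

0.0057
1.4959


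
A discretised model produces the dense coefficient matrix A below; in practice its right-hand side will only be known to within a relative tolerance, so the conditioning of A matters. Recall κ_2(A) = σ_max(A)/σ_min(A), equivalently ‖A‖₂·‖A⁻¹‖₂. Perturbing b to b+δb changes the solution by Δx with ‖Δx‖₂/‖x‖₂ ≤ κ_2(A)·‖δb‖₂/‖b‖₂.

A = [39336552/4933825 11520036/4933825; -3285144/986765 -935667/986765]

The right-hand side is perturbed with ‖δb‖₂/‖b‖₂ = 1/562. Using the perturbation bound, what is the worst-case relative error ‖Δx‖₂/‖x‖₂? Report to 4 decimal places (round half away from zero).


0.6753

M = AᵀA = [10752476927616/144039225625 3136115478888/144039225625; 3136115478888/144039225625 914781348009/144039225625]. tr(M)=18667613241/230462761, det(M)=10497600/230462761
eigenvalues of AᵀA: λ = (tr ± √(tr²−4·det))/2 = 81, 129600/230462761
so κ_2 = √(81 / (129600/230462761)) = 379.5250
κ_2(A)·‖δb‖/‖b‖ = 0.6753


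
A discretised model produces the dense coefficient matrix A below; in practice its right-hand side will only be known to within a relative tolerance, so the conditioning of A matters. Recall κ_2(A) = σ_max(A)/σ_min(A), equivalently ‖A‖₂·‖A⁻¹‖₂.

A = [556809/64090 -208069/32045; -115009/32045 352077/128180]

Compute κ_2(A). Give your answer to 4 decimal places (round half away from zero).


246.5000

form AᵀA = [429520169/4860980 -322131843/4860980; -322131843/4860980 966439709/19443920] with trace 536904077/3888784 and determinant 4879681/15555136
λ_max, λ_min = (536904077/3888784 ± √288247011873824025/15122640998656)/2 = 2209/16, 2209/972196
σ_max=√(2209/16)=(47/4), σ_min=√(2209/972196)=(47/986) → κ = 246.5000


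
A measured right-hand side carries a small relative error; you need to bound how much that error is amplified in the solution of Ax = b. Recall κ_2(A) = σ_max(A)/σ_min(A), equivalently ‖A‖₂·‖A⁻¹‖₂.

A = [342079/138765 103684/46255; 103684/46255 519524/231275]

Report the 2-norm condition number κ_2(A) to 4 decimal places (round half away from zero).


form AᵀA = [50837429/4579245 403019708/38160375; 403019708/38160375 640504736/63600625] with trace 14410489/680625 and determinant 4477456/17015625
solving λ² − 14410489/680625·λ + 4477456/17015625 = 0 gives λ = 529/25, 8464/680625
σ_max=√(529/25)=(23/5), σ_min=√(8464/680625)=(92/825) → κ = 41.2500

41.2500


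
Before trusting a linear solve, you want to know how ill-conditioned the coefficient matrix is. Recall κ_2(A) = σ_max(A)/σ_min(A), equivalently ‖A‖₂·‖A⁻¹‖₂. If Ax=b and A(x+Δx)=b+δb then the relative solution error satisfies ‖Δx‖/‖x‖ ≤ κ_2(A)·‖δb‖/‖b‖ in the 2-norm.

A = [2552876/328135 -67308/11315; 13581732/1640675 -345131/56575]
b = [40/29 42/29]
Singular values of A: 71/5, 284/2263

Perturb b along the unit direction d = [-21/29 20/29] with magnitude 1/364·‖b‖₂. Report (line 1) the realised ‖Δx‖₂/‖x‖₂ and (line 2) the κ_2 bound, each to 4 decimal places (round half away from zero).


0.3109
0.3109

largest singular value 71/5, smallest 284/2263
condition number: (71/5) ÷ (284/2263) = 113.1500
worst-case relative error ≤ 113.1500 × 1/364 = 0.3109
solve Ax = b  →  x = [0.1127 -0.0845]
2-norm of b is 2.0000; of x, 0.1408
δb = ε·‖b‖·d = [-0.0040 0.0038]; solving A·Δx = δb gives ‖Δx‖ = 0.0438
dividing the unrounded norms, ‖Δx‖/‖x‖ = 0.3109
so the bound is sharp here: realised error equals the bound


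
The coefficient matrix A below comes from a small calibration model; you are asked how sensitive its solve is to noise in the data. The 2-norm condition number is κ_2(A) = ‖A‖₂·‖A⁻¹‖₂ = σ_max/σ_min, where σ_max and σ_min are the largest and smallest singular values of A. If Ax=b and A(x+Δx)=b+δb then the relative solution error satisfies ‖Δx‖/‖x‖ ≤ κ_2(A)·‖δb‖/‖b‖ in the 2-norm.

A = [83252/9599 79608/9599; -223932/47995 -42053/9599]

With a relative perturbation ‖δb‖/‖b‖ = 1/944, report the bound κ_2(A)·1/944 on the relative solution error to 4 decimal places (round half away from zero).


AᵀA = [223417928224/2303520025 42554638476/460704005; 42554638476/460704005 8105888473/92140801]; tr = 506617289/2739025, det = 1336336/2739025
λ_max, λ_min = (506617289/2739025 ± √256646436482859921/7502257950625)/2 = 4624/25, 289/109561
σ_max=√(4624/25)=(68/5), σ_min=√(289/109561)=(17/331) → κ = 264.8000
perturbation bound = 264.8000·1/944 = 0.2805

0.2805


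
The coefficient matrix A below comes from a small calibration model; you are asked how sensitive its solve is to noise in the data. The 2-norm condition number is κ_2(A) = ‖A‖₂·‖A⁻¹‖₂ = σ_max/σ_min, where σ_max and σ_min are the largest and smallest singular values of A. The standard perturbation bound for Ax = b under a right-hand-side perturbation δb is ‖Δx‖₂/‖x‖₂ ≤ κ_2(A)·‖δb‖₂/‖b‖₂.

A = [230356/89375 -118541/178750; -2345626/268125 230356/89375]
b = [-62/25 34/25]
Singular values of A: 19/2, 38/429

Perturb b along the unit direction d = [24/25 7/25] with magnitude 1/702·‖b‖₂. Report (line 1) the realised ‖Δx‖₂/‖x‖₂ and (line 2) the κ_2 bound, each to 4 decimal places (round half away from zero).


from the listed singular values, σ₁ = 19/2, σ_n = 38/429
condition number: (19/2) ÷ (38/429) = 107.2500
worst-case relative error ≤ 107.2500 × 1/702 = 0.1528
solve Ax = b  →  x = [-6.5242 -21.6168]
‖b‖ = 2.8284, ‖x‖ = 22.5799
Δx = A⁻¹·δb where δb = 1/702·2.8284·d; ‖Δx‖ = 0.0455
dividing the unrounded norms, ‖Δx‖/‖x‖ = 0.0020
so the bound overstates the realised error by a factor of ≈ 75.8405 (computed from the unrounded values)

0.0020
0.1528


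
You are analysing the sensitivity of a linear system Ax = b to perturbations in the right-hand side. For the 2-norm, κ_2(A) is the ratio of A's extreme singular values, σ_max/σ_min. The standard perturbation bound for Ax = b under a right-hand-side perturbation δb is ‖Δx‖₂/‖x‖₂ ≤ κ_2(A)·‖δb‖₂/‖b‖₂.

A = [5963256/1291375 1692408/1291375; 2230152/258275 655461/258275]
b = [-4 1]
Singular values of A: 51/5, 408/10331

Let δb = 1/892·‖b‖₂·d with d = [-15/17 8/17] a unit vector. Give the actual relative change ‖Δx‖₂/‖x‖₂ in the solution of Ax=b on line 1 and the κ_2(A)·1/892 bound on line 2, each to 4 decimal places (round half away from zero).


0.0012
0.2895

largest singular value 51/5, smallest 408/10331
condition number: (51/5) ÷ (408/10331) = 258.2750
bound on ‖Δx‖/‖x‖: κ·ε = 258.2750·1/892 = 0.2895
solve Ax = b  →  x = [-28.4537 97.2055]
‖b‖ = 4.1231, ‖x‖ = 101.2844
Δx = A⁻¹·δb where δb = 1/892·4.1231·d; ‖Δx‖ = 0.1170
dividing the unrounded norms, ‖Δx‖/‖x‖ = 0.0012
tightness: 0.0012 against a bound of 0.2895 (unrounded ratio ≈ 0.0040)


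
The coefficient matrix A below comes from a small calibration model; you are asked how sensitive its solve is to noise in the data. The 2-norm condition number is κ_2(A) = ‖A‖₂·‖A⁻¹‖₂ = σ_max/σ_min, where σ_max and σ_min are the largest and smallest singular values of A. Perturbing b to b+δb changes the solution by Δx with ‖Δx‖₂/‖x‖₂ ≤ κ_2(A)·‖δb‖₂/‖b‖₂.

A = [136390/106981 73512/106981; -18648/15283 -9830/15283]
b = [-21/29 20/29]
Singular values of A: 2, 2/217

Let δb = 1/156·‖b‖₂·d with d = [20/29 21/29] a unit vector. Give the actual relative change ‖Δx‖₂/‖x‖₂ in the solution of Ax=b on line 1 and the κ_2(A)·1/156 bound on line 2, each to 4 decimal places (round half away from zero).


from the listed singular values, σ₁ = 2, σ_n = 2/217
condition number: 2 ÷ (2/217) = 217.0000
worst-case relative error ≤ 217.0000 × 1/156 = 1.3910
solve Ax = b  →  x = [-0.4412 -0.2353]
2-norm of b is 1.0000; of x, 0.5000
with δb = [0.0044 0.0046], A·Δx = δb → ‖Δx‖ = 0.6955
dividing the unrounded norms, ‖Δx‖/‖x‖ = 1.3910
realised/bound = 1 exactly: the bound is attained for this b and d

1.3910
1.3910


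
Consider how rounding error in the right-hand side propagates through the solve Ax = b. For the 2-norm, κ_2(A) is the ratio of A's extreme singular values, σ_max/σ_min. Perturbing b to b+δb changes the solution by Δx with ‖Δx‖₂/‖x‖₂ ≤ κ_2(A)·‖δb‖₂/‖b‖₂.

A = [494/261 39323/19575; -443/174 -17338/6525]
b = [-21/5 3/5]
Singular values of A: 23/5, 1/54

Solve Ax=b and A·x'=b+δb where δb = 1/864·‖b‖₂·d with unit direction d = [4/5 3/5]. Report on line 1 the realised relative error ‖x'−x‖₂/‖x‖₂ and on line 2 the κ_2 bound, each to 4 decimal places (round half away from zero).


0.0016
0.2875

from the listed singular values, σ₁ = 23/5, σ_n = 1/54
κ = σ_max/σ_min = (23/5)/(1/54) = 248.4000
bound on ‖Δx‖/‖x‖: κ·ε = 248.4000·1/864 = 0.2875
solve Ax = b  →  x = [116.8606 -112.1964]
2-norm of b is 4.2426; of x, 162.0013
δb = ε·‖b‖·d = [0.0039 0.0029]; solving A·Δx = δb gives ‖Δx‖ = 0.2652
relative error = 0.0016
tightness: 0.0016 against a bound of 0.2875 (unrounded ratio ≈ 0.0057)


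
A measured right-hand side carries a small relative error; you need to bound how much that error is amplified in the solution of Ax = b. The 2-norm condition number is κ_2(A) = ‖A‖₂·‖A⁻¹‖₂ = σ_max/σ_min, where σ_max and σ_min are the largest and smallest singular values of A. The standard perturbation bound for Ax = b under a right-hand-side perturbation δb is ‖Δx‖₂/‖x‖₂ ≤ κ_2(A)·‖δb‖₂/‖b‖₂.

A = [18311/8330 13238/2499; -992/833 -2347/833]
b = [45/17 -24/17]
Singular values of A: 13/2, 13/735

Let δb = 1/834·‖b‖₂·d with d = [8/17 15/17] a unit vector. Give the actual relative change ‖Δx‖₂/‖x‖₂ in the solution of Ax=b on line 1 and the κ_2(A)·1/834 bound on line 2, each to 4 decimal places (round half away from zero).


0.4406
0.4406

σ_max = 13/2, σ_min = 13/735
condition number: (13/2) ÷ (13/735) = 367.5000
bound on ‖Δx‖/‖x‖: κ·ε = 367.5000·1/834 = 0.4406
solve Ax = b  →  x = [0.1775 0.4260]
‖b‖ = 3.0000, ‖x‖ = 0.4615
with δb = [0.0017 0.0032], A·Δx = δb → ‖Δx‖ = 0.2034
relative error = 0.4406
realised/bound = 1 exactly: the bound is attained for this b and d


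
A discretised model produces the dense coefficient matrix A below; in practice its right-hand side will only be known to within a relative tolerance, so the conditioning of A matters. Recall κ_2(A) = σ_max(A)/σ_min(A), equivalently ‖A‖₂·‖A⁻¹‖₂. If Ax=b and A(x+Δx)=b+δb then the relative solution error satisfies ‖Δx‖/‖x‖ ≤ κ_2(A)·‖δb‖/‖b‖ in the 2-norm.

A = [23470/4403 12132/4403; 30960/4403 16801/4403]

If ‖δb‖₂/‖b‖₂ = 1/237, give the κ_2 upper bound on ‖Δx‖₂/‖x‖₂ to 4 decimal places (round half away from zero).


form AᵀA = [1509362500/19386409 804897000/19386409; 804897000/19386409 429459025/19386409] with trace 6708725/67081 and determinant 62500/67081
λ_max, λ_min = (6708725/67081 ± √44990220875625/4499860561)/2 = 100, 625/67081
so κ_2 = √(100 / (625/67081)) = 103.6000
worst-case relative error ≤ 103.6000 × 1/237 = 0.4371

0.4371


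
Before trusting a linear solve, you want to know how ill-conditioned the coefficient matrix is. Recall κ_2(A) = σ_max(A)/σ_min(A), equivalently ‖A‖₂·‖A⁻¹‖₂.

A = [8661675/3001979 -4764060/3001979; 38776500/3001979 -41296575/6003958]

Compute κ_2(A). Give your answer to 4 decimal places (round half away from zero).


AᵀA = [939108605625/5361021961 -500852504250/5361021961; -500852504250/5361021961 1068525983025/21444087844]; tr = 16695364725/74200996, det = 31640625/74200996
λ_max, λ_min = (16695364725/74200996 ± √278725812237218075625/5505787807392016)/2 = 225, 140625/74200996
σ_max=√225=15, σ_min=√(140625/74200996)=(375/8614) → κ = 344.5600

344.5600


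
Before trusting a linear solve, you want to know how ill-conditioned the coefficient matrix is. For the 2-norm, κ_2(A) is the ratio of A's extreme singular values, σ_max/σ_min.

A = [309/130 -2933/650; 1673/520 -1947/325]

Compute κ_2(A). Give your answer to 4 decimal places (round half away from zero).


M = AᵀA = [173065/10816 -202797/6760; -202797/6760 950629/16900]. tr(M)=19536689/270400, det(M)=83521/1081600
λ_max, λ_min = (19536689/270400 ± √381659633004321/73116160000)/2 = 289/4, 289/270400
κ_2(A) = √(λ_max/λ_min) = √((289/4) / (289/270400)) = 260.0000

260.0000


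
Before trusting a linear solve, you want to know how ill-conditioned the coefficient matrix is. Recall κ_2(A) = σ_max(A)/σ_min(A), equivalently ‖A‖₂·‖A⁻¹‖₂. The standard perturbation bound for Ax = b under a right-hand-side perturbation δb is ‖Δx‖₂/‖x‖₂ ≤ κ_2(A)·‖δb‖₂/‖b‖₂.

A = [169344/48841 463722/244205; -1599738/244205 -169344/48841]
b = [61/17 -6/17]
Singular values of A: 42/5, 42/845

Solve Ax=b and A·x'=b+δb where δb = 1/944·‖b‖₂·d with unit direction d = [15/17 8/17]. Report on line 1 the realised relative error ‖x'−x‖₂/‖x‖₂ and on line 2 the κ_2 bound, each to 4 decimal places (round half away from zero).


σ_max = 42/5, σ_min = 42/845
κ = σ_max/σ_min = (42/5)/(42/845) = 169.0000
κ_2(A)·‖δb‖/‖b‖ = 0.1790
solve Ax = b  →  x = [-28.1933 53.3683]
2-norm of b is 3.6056; of x, 60.3576
δb = ε·‖b‖·d = [0.0034 0.0018]; solving A·Δx = δb gives ‖Δx‖ = 0.0768
realised ‖Δx‖/‖x‖ = 0.0013
so the bound overstates the realised error by a factor of ≈ 140.6176 (computed from the unrounded values)

0.0013
0.1790


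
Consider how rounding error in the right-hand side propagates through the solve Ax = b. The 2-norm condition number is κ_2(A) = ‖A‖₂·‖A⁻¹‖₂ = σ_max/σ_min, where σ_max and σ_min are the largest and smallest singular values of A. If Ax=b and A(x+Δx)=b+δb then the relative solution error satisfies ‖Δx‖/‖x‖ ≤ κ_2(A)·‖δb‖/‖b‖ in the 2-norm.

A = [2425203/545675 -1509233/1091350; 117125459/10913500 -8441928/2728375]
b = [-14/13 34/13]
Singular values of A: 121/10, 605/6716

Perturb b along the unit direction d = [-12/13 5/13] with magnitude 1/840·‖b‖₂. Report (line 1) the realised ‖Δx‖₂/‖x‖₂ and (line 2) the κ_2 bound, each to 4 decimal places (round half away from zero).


σ_max = 121/10, σ_min = 605/6716
condition number: (121/10) ÷ (605/6716) = 134.3200
κ_2(A)·‖δb‖/‖b‖ = 0.1599
solve Ax = b  →  x = [6.3751 21.2673]
‖b‖₂ = 2.8284 and ‖x‖₂ = 22.2023
with δb = [-0.0031 0.0013], A·Δx = δb → ‖Δx‖ = 0.0374
relative error = 0.0017
realised/bound (from unrounded values) ≈ 0.0105

0.0017
0.1599


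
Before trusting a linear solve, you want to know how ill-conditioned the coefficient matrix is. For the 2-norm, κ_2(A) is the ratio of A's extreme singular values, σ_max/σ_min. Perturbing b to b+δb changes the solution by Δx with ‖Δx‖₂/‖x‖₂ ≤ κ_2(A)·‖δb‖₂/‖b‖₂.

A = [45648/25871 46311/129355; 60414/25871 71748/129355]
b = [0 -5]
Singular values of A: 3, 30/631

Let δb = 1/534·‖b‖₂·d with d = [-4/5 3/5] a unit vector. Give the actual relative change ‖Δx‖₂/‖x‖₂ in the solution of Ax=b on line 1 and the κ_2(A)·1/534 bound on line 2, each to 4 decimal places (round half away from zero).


from the listed singular values, σ₁ = 3, σ_n = 30/631
κ_2(A) = 3 / (30/631) = 63.1000
perturbation bound = 63.1000·1/534 = 0.1182
solve Ax = b  →  x = [12.5504 -61.8537]
2-norm of b is 5.0000; of x, 63.1141
re-solving with b+δb shifts x by Δx of norm 0.1969
relative error = 0.0031
so the bound overstates the realised error by a factor of ≈ 37.8685 (computed from the unrounded values)

0.0031
0.1182


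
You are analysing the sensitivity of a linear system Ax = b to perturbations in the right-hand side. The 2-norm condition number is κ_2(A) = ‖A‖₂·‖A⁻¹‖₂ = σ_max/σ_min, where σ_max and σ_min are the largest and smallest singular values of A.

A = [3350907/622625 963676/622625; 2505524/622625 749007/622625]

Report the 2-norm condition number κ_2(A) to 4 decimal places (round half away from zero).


M = AᵀA = [700249129489/15506475625 204233746752/15506475625; 204233746752/15506475625 59587316761/15506475625]. tr(M)=1215738314/24810361, det(M)=1500625/24810361
char-poly roots: 49 and 30625/24810361
κ = σ_max/σ_min = 7/(175/4981) = 199.2400

199.2400


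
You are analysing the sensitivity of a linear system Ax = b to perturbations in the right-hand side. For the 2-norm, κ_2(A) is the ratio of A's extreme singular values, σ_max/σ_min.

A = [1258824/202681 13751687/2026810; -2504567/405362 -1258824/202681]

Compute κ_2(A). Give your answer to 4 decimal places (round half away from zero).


form AᵀA = [14995728073/195384484 19664089704/244230605; 19664089704/244230605 413284996009/4884612100] with trace 468595837/2904050 and determinant 260144641/23232400
char-poly roots: 16129/100 and 16129/232324
κ_2(A) = √(λ_max/λ_min) = √((16129/100) / (16129/232324)) = 48.2000

48.2000


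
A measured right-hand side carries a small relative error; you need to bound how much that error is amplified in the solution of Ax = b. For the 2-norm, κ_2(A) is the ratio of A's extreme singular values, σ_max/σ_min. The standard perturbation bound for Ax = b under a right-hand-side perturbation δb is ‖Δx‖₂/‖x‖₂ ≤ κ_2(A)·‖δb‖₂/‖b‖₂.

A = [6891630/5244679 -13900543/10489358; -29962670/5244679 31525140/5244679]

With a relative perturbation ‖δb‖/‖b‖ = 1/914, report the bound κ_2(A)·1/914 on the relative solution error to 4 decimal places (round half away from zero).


M = AᵀA = [562317761800/16363270561 -590408129745/16363270561; -590408129745/16363270561 2479811364529/65453082244]. tr(M)=5623165769/77827684, det(M)=2088025/19456921
char-poly roots: 289/4 and 28900/19456921
κ = σ_max/σ_min = (17/2)/(170/4411) = 220.5500
worst-case relative error ≤ 220.5500 × 1/914 = 0.2413

0.2413


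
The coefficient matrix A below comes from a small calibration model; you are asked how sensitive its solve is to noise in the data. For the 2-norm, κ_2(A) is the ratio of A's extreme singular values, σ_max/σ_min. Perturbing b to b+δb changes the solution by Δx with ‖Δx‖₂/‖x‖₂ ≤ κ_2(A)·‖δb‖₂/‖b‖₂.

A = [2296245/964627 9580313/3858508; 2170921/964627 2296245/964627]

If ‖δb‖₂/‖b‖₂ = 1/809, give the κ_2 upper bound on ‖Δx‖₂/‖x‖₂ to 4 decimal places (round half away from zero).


0.3544

M = AᵀA = [11873530426/1106427169 49867552665/4425708676; 49867552665/4425708676 209448578809/17702834704]. tr(M)=474940625/21049744, det(M)=130321/21049744
char-poly roots: 361/16 and 361/1315609
κ_2(A) = √(λ_max/λ_min) = √((361/16) / (361/1315609)) = 286.7500
perturbation bound = 286.7500·1/809 = 0.3544


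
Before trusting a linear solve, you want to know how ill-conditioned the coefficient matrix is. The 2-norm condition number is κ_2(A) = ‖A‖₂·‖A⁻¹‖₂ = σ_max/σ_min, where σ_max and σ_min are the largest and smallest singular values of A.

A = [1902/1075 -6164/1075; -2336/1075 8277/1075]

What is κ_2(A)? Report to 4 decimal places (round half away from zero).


86.0000

form AᵀA = [72596/9245 -248472/9245; -248472/9245 852029/9245] with trace 184925/1849 and determinant 2500/1849
solving λ² − 184925/1849·λ + 2500/1849 = 0 gives λ = 100, 25/1849
σ_max=√100=10, σ_min=√(25/1849)=(5/43) → κ = 86.0000


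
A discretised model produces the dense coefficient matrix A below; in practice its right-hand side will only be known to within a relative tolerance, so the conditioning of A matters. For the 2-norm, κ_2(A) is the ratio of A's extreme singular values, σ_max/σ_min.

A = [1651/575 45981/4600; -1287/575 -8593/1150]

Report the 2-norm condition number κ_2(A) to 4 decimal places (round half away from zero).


M = AᵀA = [876434/66125 24030279/529000; 24030279/529000 659137349/4232000]. tr(M)=5721833/33856, det(M)=28561/33856
eigenvalues of AᵀA: λ = (tr ± √(tr²−4·det))/2 = 169, 169/33856
so κ_2 = √(169 / (169/33856)) = 184.0000

184.0000


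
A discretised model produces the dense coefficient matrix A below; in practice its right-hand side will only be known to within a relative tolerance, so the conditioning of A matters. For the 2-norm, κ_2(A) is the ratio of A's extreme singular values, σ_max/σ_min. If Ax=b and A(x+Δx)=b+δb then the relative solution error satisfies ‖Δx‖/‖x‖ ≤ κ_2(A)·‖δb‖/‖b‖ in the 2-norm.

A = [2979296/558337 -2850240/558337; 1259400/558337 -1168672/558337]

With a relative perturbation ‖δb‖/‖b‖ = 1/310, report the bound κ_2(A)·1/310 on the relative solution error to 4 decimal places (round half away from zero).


AᵀA = [61907059264/1844616601 -58955823360/1844616601; -58955823360/1844616601 56151847936/1844616601]; tr = 140379200/2193361, det = 262144/2193361
λ_max, λ_min = (140379200/2193361 ± √19704019886936064/4810832476321)/2 = 64, 4096/2193361
so κ_2 = √(64 / (4096/2193361)) = 185.1250
perturbation bound = 185.1250·1/310 = 0.5972

0.5972


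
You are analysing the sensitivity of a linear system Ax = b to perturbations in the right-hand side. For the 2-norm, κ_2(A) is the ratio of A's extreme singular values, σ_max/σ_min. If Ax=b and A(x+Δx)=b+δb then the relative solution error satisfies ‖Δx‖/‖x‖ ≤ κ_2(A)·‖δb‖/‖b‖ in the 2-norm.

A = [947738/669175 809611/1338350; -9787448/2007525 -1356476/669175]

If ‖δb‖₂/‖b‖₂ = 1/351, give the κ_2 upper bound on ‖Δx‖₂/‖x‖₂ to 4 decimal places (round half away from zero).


1.0999

AᵀA = [166204806724/6448250601 23083819165/2149416867; 23083819165/2149416867 12824925641/2865889156]; tr = 4616825785/152621316, det = 234256/38155329
solving λ² − 4616825785/152621316·λ + 234256/38155329 = 0 gives λ = 121/4, 7744/38155329
so κ_2 = √((121/4) / (7744/38155329)) = 386.0625
bound on ‖Δx‖/‖x‖: κ·ε = 386.0625·1/351 = 1.0999


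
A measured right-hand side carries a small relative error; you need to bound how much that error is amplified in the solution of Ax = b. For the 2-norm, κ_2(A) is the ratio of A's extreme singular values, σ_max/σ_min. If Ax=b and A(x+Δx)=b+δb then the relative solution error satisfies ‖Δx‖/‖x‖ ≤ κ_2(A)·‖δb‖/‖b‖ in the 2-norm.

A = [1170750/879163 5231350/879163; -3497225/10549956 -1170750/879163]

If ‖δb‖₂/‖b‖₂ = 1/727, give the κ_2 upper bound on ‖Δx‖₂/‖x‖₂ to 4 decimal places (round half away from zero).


form AᵀA = [124690650625/66211523856 7692803125/919604498; 7692803125/919604498 17095585000/459802249] with trace 1538640625/39388176 and determinant 390625/9847044
λ_max, λ_min = (1538640625/39388176 ± √2367168796800390625/1551428408606976)/2 = 625/16, 2500/2461761
κ = σ_max/σ_min = (25/4)/(50/1569) = 196.1250
κ_2(A)·‖δb‖/‖b‖ = 0.2698

0.2698


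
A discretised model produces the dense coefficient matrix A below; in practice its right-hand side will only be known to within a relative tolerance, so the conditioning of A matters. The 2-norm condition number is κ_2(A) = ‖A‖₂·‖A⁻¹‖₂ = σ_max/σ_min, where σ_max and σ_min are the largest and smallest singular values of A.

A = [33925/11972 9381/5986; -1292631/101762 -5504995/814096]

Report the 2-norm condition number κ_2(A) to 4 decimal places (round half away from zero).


292.0000

AᵀA = [4173819949/24641296 4452007545/49282592; 4452007545/49282592 18996238201/394260736]; tr = 296807465/1364224, det = 12117361/21827584
char-poly roots: 3481/16 and 3481/1364224
κ_2(A) = √(λ_max/λ_min) = √((3481/16) / (3481/1364224)) = 292.0000


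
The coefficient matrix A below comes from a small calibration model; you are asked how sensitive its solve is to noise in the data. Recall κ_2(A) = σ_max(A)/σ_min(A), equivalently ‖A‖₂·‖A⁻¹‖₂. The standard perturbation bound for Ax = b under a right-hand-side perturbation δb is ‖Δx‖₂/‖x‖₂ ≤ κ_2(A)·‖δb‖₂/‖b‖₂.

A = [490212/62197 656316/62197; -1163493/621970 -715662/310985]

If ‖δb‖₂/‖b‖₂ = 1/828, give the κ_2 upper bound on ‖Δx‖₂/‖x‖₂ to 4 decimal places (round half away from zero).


0.1374

M = AᵀA = [15100830729/230128900 5032530243/57532225; 5032530243/57532225 6710850324/57532225]. tr(M)=1677769281/9205156, det(M)=5904900/2301289
char-poly roots: 729/4 and 32400/2301289
κ = σ_max/σ_min = (27/2)/(180/1517) = 113.7750
perturbation bound = 113.7750·1/828 = 0.1374


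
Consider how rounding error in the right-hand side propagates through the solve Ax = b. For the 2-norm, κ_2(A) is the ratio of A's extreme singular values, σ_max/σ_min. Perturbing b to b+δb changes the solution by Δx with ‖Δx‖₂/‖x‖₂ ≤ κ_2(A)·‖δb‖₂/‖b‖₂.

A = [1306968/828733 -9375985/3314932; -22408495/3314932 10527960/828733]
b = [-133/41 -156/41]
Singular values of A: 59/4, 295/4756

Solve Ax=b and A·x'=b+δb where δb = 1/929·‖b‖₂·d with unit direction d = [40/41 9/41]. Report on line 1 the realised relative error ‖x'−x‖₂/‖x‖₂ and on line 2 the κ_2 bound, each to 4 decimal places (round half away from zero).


from the listed singular values, σ₁ = 59/4, σ_n = 295/4756
κ_2(A) = (59/4) / (295/4756) = 237.8000
worst-case relative error ≤ 237.8000 × 1/929 = 0.2560
solve Ax = b  →  x = [-56.8056 -30.5268]
2-norm of b is 5.0000; of x, 64.4885
δb = ε·‖b‖·d = [0.0053 0.0012]; solving A·Δx = δb gives ‖Δx‖ = 0.0868
dividing the unrounded norms, ‖Δx‖/‖x‖ = 0.0013
so the bound overstates the realised error by a factor of ≈ 190.2409 (computed from the unrounded values)

0.0013
0.2560


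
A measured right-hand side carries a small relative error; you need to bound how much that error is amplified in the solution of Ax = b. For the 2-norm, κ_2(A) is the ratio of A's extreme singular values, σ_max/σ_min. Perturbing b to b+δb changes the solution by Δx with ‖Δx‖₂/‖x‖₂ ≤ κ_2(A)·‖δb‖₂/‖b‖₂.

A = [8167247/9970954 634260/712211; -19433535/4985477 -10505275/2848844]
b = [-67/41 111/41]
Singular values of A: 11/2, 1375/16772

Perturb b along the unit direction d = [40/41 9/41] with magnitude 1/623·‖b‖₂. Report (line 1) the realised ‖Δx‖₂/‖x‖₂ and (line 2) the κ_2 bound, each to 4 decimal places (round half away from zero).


largest singular value 11/2, smallest 1375/16772
condition number: (11/2) ÷ (1375/16772) = 67.0880
worst-case relative error ≤ 67.0880 × 1/623 = 0.1077
solve Ax = b  →  x = [8.0173 -9.2091]
2-norm of b is 3.1623; of x, 12.2100
re-solving with b+δb shifts x by Δx of norm 0.0619
realised ‖Δx‖/‖x‖ = 0.0051
so the bound overstates the realised error by a factor of ≈ 21.2363 (computed from the unrounded values)

0.0051
0.1077


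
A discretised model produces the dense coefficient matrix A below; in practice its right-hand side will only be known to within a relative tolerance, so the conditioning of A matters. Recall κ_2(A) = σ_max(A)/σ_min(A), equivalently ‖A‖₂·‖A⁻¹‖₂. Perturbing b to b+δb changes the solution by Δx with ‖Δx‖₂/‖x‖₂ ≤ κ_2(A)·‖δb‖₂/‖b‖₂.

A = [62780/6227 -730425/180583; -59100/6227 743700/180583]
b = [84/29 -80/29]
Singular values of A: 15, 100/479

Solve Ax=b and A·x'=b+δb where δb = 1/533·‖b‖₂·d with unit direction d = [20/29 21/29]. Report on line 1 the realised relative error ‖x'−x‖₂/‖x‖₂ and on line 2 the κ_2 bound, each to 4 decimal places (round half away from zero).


0.1348
0.1348

σ_max = 15, σ_min = 100/479
κ = σ_max/σ_min = 15/(100/479) = 71.8500
bound on ‖Δx‖/‖x‖: κ·ε = 71.8500·1/533 = 0.1348
solve Ax = b  →  x = [0.2462 -0.1026]
‖b‖₂ = 4.0000 and ‖x‖₂ = 0.2667
Δx = A⁻¹·δb where δb = 1/533·4.0000·d; ‖Δx‖ = 0.0359
dividing the unrounded norms, ‖Δx‖/‖x‖ = 0.1348
realised/bound = 1 exactly: the bound is attained for this b and d
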